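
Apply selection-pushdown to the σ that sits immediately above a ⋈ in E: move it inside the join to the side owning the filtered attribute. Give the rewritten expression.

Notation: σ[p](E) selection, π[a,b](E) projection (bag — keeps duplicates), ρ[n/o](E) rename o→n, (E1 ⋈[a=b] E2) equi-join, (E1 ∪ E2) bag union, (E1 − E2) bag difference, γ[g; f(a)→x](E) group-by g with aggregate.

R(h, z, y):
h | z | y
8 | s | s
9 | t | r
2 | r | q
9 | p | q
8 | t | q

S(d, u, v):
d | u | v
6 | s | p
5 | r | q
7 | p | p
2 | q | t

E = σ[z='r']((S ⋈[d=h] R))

σ filters on z, owned by the right side.
E' = (S ⋈[d=h] σ[z='r'](R))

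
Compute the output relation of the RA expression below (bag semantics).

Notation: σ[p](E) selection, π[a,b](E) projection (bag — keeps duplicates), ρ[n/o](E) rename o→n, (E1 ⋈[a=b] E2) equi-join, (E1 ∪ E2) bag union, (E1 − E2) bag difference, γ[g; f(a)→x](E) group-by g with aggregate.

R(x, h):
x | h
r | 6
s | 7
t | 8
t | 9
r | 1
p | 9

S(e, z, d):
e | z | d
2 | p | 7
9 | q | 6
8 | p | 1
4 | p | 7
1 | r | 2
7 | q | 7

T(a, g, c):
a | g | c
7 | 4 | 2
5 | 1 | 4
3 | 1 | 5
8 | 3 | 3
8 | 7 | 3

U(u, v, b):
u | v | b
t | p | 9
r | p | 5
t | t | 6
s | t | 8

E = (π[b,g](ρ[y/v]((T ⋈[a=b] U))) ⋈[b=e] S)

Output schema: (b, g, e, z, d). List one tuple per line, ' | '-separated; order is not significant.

Stepwise |·|:
  T → 5
  U → 4
  (T ⋈[a=b] U) → 3
  ρ[y/v]((T ⋈[a=b] U)) → 3
  π[b,g](ρ[y/v]((T ⋈[a=b] U))) → 3
  S → 6
  (π[b,g](ρ[y/v]((T ⋈[a=b] U))) ⋈[b=e] S) → 2

== RESULT ==
b | g | e | z | d
8 | 3 | 8 | p | 1
8 | 7 | 8 | p | 1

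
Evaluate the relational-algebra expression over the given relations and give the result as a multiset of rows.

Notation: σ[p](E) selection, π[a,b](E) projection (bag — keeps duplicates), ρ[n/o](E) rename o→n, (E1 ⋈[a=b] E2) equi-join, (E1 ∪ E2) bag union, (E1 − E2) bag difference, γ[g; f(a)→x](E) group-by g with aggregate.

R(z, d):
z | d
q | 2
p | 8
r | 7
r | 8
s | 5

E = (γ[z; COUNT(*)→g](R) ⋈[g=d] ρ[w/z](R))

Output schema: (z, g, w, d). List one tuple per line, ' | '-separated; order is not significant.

Stepwise |·|:
  R → 5
  γ[z; COUNT(*)→g](R) → 4
  R → 5
  ρ[w/z](R) → 5
  (γ[z; COUNT(*)→g](R) ⋈[g=d] ρ[w/z](R)) → 1

== RESULT ==
z | g | w | d
r | 2 | q | 2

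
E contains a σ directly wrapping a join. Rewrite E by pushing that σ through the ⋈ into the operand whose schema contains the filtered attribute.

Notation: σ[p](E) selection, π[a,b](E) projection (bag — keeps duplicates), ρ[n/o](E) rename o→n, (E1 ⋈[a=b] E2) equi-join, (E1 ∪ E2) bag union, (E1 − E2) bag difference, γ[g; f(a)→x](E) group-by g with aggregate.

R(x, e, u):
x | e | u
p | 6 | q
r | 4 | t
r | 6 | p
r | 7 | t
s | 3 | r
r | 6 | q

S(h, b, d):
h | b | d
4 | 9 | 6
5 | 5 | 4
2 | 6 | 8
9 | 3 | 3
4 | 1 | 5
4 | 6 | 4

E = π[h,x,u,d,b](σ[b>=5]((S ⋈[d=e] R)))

σ filters on b, owned by the left side.
E' = π[h,x,u,d,b]((σ[b>=5](S) ⋈[d=e] R))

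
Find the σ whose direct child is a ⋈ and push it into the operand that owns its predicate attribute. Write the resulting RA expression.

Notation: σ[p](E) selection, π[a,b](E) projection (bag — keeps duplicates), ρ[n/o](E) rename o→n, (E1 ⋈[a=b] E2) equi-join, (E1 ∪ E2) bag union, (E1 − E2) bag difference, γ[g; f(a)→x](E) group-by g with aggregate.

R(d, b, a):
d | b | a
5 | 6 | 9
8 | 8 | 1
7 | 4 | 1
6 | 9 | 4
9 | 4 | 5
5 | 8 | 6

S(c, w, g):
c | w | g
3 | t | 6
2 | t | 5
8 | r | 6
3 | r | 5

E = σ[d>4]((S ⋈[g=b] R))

σ filters on d, owned by the right side.
E' = (S ⋈[g=b] σ[d>4](R))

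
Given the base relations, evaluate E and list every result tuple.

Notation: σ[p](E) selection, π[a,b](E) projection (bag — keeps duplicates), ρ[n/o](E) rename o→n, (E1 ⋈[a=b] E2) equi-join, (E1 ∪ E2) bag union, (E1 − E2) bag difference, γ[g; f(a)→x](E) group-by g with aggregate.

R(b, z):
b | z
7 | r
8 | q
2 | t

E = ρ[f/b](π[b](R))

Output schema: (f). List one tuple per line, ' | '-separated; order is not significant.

Subexpression sizes:
  R → 3
  π[b](R) → 3
  ρ[f/b](π[b](R)) → 3

== RESULT ==
f
2
7
8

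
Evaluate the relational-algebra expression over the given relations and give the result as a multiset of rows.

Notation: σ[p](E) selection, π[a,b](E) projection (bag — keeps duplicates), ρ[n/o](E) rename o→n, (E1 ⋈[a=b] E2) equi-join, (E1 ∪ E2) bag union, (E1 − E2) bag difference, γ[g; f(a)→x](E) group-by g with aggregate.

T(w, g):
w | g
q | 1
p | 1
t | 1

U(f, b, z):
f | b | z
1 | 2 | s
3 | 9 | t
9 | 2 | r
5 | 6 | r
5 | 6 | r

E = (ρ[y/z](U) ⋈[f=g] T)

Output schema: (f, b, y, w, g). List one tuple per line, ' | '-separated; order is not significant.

Subexpression sizes:
  U → 5
  ρ[y/z](U) → 5
  T → 3
  (ρ[y/z](U) ⋈[f=g] T) → 3

== RESULT ==
f | b | y | w | g
1 | 2 | s | p | 1
1 | 2 | s | q | 1
1 | 2 | s | t | 1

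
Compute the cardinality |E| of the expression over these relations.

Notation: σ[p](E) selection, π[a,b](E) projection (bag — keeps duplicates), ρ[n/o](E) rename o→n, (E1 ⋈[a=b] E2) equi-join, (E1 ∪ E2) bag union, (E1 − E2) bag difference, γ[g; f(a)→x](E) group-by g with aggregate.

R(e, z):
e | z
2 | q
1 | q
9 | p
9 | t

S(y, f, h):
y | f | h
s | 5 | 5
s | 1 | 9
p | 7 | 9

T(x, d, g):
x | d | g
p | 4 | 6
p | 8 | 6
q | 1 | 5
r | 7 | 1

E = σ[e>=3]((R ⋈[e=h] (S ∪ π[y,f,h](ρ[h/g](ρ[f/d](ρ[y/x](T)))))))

Row counts bottom-up:
  R → 4
  S → 3
  T → 4
  ρ[y/x](T) → 4
  ρ[f/d](ρ[y/x](T)) → 4
  ρ[h/g](ρ[f/d](ρ[y/x](T))) → 4
  π[y,f,h](ρ[h/g](ρ[f/d](ρ[y/x](T)))) → 4
  (S ∪ π[y,f,h](ρ[h/g](ρ[f/d](ρ[y/x](T))))) → 7
  (R ⋈[e=h] (S ∪ π[y,f,h](ρ[h/g](ρ[f/d](ρ[y/x](T)))))) → 5
  σ[e>=3]((R ⋈[e=h] (S ∪ π[y,f,h](ρ[h/g](ρ[f/d](ρ[y/x](T))))))) → 4

|E| = 4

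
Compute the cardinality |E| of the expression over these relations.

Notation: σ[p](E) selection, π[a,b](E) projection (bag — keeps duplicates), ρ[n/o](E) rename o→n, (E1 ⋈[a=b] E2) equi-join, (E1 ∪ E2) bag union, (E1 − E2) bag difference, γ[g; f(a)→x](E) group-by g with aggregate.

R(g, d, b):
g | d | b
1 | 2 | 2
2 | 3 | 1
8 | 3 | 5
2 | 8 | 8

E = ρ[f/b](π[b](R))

Subexpression sizes:
  R → 4
  π[b](R) → 4
  ρ[f/b](π[b](R)) → 4

|E| = 4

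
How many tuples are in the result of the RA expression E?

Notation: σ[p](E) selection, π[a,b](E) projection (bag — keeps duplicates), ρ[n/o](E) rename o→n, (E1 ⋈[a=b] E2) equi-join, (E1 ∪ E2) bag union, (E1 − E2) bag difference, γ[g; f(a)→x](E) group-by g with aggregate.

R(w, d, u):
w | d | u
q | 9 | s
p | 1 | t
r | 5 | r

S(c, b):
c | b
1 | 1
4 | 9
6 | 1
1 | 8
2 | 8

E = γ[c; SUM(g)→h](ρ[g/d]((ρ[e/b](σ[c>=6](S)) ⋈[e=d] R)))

Row counts bottom-up:
  S → 5
  σ[c>=6](S) → 1
  ρ[e/b](σ[c>=6](S)) → 1
  R → 3
  (ρ[e/b](σ[c>=6](S)) ⋈[e=d] R) → 1
  ρ[g/d]((ρ[e/b](σ[c>=6](S)) ⋈[e=d] R)) → 1
  γ[c; SUM(g)→h](ρ[g/d]((ρ[e/b](σ[c>=6](S)) ⋈[e=d] R))) → 1

|E| = 1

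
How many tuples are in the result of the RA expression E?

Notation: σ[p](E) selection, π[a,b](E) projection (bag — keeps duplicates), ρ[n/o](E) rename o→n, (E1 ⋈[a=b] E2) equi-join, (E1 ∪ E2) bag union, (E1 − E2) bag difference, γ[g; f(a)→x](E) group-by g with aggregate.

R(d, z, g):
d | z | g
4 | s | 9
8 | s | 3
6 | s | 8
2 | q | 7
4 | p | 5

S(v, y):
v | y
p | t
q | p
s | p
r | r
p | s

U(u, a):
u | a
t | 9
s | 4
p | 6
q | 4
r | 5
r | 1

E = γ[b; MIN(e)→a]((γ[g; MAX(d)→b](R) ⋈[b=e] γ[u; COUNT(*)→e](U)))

Subexpression sizes:
  R → 5
  γ[g; MAX(d)→b](R) → 5
  U → 6
  γ[u; COUNT(*)→e](U) → 5
  (γ[g; MAX(d)→b](R) ⋈[b=e] γ[u; COUNT(*)→e](U)) → 1
  γ[b; MIN(e)→a]((γ[g; MAX(d)→b](R) ⋈[b=e] γ[u; COUNT(*)→e](U))) → 1

|E| = 1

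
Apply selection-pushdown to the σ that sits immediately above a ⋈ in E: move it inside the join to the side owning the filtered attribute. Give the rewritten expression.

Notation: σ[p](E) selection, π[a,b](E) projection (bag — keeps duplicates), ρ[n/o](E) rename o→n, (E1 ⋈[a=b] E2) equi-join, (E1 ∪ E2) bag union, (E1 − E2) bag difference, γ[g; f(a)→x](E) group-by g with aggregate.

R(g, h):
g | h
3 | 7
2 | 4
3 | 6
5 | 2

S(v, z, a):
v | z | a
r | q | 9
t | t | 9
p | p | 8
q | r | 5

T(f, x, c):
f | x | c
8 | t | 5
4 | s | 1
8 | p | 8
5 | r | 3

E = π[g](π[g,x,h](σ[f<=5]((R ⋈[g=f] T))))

σ filters on f, owned by the right side.
E' = π[g](π[g,x,h]((R ⋈[g=f] σ[f<=5](T))))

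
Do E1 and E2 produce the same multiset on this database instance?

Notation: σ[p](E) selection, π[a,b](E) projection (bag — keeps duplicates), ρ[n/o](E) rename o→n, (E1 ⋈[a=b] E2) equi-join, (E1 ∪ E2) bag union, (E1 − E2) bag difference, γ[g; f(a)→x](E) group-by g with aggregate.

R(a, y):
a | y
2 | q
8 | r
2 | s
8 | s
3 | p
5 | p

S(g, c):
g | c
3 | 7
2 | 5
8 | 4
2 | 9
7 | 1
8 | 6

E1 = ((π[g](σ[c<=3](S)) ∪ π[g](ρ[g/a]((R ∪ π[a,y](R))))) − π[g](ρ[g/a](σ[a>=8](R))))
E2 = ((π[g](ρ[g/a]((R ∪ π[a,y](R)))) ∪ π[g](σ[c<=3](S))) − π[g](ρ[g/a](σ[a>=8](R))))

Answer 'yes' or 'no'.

E1 stepwise |·|:
  S → 6
  σ[c<=3](S) → 1
  π[g](σ[c<=3](S)) → 1
  R → 6
  R → 6
  π[a,y](R) → 6
  (R ∪ π[a,y](R)) → 12
  ρ[g/a]((R ∪ π[a,y](R))) → 12
  π[g](ρ[g/a]((R ∪ π[a,y](R)))) → 12
  (π[g](σ[c<=3](S)) ∪ π[g](ρ[g/a]((R ∪ π[a,y](R))))) → 13
  R → 6
  σ[a>=8](R) → 2
  ρ[g/a](σ[a>=8](R)) → 2
  π[g](ρ[g/a](σ[a>=8](R))) → 2
  ((π[g](σ[c<=3](S)) ∪ π[g](ρ[g/a]((R ∪ π[a,y](R))))) − π[g](ρ[g/a](σ[a>=8](R)))) → 11
E2 stepwise |·|:
  R → 6
  R → 6
  π[a,y](R) → 6
  (R ∪ π[a,y](R)) → 12
  ρ[g/a]((R ∪ π[a,y](R))) → 12
  π[g](ρ[g/a]((R ∪ π[a,y](R)))) → 12
  S → 6
  σ[c<=3](S) → 1
  π[g](σ[c<=3](S)) → 1
  (π[g](ρ[g/a]((R ∪ π[a,y](R)))) ∪ π[g](σ[c<=3](S))) → 13
  R → 6
  σ[a>=8](R) → 2
  ρ[g/a](σ[a>=8](R)) → 2
  π[g](ρ[g/a](σ[a>=8](R))) → 2
  ((π[g](ρ[g/a]((R ∪ π[a,y](R)))) ∪ π[g](σ[c<=3](S))) − π[g](ρ[g/a](σ[a>=8](R)))) → 11

E1 and E2 produce the same multiset:
g
2
2
2
2
3
3
5
5
7
8
8

yes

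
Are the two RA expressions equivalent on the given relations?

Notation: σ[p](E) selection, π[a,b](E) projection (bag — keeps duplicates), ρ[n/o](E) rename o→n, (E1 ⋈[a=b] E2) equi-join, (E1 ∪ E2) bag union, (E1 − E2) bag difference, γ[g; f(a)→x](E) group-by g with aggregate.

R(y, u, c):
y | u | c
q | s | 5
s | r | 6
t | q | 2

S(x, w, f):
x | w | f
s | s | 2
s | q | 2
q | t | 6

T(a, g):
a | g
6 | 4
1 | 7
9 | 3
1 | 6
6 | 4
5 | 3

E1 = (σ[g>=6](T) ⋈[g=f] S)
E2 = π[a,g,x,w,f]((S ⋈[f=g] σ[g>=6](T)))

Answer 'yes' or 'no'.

E1 stepwise |·|:
  T → 6
  σ[g>=6](T) → 2
  S → 3
  (σ[g>=6](T) ⋈[g=f] S) → 1
E2 stepwise |·|:
  S → 3
  T → 6
  σ[g>=6](T) → 2
  (S ⋈[f=g] σ[g>=6](T)) → 1
  π[a,g,x,w,f]((S ⋈[f=g] σ[g>=6](T))) → 1

E1 and E2 produce the same multiset:
a | g | x | w | f
1 | 6 | q | t | 6

yes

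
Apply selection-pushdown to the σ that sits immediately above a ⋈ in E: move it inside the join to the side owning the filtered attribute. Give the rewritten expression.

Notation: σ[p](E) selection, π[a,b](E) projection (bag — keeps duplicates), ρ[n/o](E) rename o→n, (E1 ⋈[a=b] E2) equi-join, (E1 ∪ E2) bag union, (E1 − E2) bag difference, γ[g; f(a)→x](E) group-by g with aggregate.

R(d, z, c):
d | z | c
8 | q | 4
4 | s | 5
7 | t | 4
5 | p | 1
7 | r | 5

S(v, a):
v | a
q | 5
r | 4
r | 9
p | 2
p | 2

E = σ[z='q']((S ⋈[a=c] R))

σ filters on z, owned by the right side.
E' = (S ⋈[a=c] σ[z='q'](R))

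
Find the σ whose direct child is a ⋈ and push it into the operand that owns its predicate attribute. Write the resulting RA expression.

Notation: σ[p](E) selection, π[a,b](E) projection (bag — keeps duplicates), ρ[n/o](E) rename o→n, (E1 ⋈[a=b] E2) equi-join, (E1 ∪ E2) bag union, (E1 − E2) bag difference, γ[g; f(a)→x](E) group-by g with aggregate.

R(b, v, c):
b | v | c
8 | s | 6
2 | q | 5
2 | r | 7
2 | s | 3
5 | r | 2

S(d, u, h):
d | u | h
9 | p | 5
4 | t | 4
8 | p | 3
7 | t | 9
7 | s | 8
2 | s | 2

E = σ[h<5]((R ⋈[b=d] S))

σ filters on h, owned by the right side.
E' = (R ⋈[b=d] σ[h<5](S))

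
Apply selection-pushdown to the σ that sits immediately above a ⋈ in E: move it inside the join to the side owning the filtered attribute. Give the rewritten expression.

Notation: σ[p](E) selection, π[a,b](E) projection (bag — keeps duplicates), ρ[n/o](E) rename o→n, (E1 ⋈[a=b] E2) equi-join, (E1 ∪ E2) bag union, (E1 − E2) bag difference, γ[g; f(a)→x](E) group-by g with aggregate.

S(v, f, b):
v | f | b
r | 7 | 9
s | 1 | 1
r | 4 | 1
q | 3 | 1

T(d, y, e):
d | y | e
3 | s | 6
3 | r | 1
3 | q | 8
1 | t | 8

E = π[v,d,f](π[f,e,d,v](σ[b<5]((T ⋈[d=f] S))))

σ filters on b, owned by the right side.
E' = π[v,d,f](π[f,e,d,v]((T ⋈[d=f] σ[b<5](S))))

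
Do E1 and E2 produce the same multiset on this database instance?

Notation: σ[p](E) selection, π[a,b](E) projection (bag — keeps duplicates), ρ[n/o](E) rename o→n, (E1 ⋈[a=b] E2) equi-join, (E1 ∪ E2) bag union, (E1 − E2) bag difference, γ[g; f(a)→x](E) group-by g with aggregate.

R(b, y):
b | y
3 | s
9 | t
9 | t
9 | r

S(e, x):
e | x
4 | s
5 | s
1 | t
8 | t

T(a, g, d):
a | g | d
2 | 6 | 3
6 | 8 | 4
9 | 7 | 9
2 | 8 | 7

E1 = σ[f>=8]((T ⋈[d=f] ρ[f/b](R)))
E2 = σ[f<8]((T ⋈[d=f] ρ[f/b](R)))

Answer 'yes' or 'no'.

E1 subexpression sizes:
  T → 4
  R → 4
  ρ[f/b](R) → 4
  (T ⋈[d=f] ρ[f/b](R)) → 4
  σ[f>=8]((T ⋈[d=f] ρ[f/b](R))) → 3
E2 subexpression sizes:
  T → 4
  R → 4
  ρ[f/b](R) → 4
  (T ⋈[d=f] ρ[f/b](R)) → 4
  σ[f<8]((T ⋈[d=f] ρ[f/b](R))) → 1

E1 result:
a | g | d | f | y
9 | 7 | 9 | 9 | r
9 | 7 | 9 | 9 | t
9 | 7 | 9 | 9 | t
E2 result:
a | g | d | f | y
2 | 6 | 3 | 3 | s
Witness: (9, 7, 9, 9, 'r') appears 1× in E1 but 0× in E2.

no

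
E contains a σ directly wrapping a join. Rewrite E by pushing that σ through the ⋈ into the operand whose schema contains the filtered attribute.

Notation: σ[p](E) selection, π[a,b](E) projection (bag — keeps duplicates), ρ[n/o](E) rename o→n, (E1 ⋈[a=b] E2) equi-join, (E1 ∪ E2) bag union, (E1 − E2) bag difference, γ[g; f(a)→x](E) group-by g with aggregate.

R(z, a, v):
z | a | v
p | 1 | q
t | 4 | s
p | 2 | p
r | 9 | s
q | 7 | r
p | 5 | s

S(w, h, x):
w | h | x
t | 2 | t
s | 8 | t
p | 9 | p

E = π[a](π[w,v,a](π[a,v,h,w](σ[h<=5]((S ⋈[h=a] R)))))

σ filters on h, owned by the left side.
E' = π[a](π[w,v,a](π[a,v,h,w]((σ[h<=5](S) ⋈[h=a] R))))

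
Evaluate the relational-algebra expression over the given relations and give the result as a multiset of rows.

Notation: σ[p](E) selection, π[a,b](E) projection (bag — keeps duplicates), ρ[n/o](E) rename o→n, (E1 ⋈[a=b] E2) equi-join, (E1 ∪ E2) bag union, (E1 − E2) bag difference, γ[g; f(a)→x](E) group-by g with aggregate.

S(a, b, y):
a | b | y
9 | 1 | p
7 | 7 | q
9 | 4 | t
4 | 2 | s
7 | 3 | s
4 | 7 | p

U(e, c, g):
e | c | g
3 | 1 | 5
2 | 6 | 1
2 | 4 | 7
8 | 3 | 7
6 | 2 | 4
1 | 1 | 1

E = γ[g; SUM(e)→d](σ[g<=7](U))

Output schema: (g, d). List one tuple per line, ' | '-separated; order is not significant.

Row counts bottom-up:
  U → 6
  σ[g<=7](U) → 6
  γ[g; SUM(e)→d](σ[g<=7](U)) → 4

== RESULT ==
g | d
1 | 3
4 | 6
5 | 3
7 | 10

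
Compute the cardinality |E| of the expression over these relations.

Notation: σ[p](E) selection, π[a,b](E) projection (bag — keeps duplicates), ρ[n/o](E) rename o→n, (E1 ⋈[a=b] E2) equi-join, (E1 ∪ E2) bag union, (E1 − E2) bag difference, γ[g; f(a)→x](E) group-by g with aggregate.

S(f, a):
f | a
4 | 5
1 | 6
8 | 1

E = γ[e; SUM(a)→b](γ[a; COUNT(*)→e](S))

Stepwise |·|:
  S → 3
  γ[a; COUNT(*)→e](S) → 3
  γ[e; SUM(a)→b](γ[a; COUNT(*)→e](S)) → 1

|E| = 1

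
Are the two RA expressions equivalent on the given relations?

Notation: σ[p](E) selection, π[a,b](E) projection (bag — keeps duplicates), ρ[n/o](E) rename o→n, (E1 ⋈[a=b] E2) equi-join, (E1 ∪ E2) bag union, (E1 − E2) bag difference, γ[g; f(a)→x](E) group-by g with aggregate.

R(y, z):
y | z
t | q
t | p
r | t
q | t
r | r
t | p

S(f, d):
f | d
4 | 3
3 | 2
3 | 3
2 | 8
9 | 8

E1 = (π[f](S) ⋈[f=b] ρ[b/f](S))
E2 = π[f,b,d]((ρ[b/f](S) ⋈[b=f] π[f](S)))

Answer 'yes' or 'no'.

E1 row counts bottom-up:
  S → 5
  π[f](S) → 5
  S → 5
  ρ[b/f](S) → 5
  (π[f](S) ⋈[f=b] ρ[b/f](S)) → 7
E2 row counts bottom-up:
  S → 5
  ρ[b/f](S) → 5
  S → 5
  π[f](S) → 5
  (ρ[b/f](S) ⋈[b=f] π[f](S)) → 7
  π[f,b,d]((ρ[b/f](S) ⋈[b=f] π[f](S))) → 7

E1 and E2 produce the same multiset:
f | b | d
2 | 2 | 8
3 | 3 | 2
3 | 3 | 2
3 | 3 | 3
3 | 3 | 3
4 | 4 | 3
9 | 9 | 8

yes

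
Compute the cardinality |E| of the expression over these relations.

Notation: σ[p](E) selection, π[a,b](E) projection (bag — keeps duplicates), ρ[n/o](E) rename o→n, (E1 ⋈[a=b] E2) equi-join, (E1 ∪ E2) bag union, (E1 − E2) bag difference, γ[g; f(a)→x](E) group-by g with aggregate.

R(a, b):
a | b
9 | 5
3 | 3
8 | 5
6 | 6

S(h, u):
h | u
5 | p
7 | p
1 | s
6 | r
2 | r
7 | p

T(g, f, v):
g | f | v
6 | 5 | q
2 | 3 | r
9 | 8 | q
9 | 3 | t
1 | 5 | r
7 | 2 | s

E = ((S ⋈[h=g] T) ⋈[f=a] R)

Row counts bottom-up:
  S → 6
  T → 6
  (S ⋈[h=g] T) → 5
  R → 4
  ((S ⋈[h=g] T) ⋈[f=a] R) → 1

|E| = 1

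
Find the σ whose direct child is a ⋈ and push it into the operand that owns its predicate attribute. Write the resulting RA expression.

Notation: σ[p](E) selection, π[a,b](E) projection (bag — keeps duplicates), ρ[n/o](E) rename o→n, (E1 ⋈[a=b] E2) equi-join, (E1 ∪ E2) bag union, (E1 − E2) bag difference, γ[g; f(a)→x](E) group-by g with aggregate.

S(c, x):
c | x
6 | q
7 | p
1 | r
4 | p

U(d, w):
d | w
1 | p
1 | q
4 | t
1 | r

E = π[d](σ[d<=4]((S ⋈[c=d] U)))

σ filters on d, owned by the right side.
E' = π[d]((S ⋈[c=d] σ[d<=4](U)))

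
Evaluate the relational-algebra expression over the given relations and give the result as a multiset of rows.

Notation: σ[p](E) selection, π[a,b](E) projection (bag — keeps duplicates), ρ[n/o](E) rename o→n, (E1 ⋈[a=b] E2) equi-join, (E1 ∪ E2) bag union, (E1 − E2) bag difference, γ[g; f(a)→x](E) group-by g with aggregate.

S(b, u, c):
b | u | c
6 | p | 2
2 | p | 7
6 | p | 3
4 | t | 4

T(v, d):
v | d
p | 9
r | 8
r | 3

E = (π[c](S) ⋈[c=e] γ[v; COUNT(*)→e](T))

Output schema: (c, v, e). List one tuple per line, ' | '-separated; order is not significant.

Per-node cardinality:
  S → 4
  π[c](S) → 4
  T → 3
  γ[v; COUNT(*)→e](T) → 2
  (π[c](S) ⋈[c=e] γ[v; COUNT(*)→e](T)) → 1

== RESULT ==
c | v | e
2 | r | 2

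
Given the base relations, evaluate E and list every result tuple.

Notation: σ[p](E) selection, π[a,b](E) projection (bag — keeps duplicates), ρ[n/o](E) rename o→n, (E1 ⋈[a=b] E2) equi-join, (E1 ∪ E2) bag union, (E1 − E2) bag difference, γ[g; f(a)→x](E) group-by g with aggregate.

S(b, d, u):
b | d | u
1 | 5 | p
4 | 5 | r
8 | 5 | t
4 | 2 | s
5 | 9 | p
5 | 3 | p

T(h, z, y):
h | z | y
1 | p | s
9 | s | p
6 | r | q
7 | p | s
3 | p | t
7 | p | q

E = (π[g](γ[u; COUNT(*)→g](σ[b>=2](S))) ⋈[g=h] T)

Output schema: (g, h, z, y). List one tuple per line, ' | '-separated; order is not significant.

Per-node cardinality:
  S → 6
  σ[b>=2](S) → 5
  γ[u; COUNT(*)→g](σ[b>=2](S)) → 4
  π[g](γ[u; COUNT(*)→g](σ[b>=2](S))) → 4
  T → 6
  (π[g](γ[u; COUNT(*)→g](σ[b>=2](S))) ⋈[g=h] T) → 3

== RESULT ==
g | h | z | y
1 | 1 | p | s
1 | 1 | p | s
1 | 1 | p | s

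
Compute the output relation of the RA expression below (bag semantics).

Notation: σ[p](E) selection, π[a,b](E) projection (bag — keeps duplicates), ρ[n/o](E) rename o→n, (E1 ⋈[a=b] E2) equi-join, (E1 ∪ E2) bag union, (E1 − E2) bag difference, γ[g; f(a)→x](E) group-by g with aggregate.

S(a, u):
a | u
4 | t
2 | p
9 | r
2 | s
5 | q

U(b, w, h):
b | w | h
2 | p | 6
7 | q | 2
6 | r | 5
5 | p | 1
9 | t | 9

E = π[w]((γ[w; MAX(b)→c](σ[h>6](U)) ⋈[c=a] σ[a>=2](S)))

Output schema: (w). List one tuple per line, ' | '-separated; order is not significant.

Per-node cardinality:
  U → 5
  σ[h>6](U) → 1
  γ[w; MAX(b)→c](σ[h>6](U)) → 1
  S → 5
  σ[a>=2](S) → 5
  (γ[w; MAX(b)→c](σ[h>6](U)) ⋈[c=a] σ[a>=2](S)) → 1
  π[w]((γ[w; MAX(b)→c](σ[h>6](U)) ⋈[c=a] σ[a>=2](S))) → 1

== RESULT ==
w
t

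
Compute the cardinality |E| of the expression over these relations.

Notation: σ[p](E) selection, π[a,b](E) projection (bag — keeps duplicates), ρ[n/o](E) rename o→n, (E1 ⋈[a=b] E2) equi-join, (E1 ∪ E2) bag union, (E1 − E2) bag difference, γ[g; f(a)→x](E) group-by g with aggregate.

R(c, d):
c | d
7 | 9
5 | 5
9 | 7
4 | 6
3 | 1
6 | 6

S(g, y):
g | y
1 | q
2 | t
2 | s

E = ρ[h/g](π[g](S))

Per-node cardinality:
  S → 3
  π[g](S) → 3
  ρ[h/g](π[g](S)) → 3

|E| = 3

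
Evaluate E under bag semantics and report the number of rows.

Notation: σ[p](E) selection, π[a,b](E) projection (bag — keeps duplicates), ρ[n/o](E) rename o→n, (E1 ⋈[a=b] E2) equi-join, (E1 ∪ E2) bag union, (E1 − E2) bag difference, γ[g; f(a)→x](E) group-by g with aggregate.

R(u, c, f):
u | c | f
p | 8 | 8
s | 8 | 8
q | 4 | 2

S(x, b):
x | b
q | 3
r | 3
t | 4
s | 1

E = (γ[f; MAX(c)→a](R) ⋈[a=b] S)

Subexpression sizes:
  R → 3
  γ[f; MAX(c)→a](R) → 2
  S → 4
  (γ[f; MAX(c)→a](R) ⋈[a=b] S) → 1

|E| = 1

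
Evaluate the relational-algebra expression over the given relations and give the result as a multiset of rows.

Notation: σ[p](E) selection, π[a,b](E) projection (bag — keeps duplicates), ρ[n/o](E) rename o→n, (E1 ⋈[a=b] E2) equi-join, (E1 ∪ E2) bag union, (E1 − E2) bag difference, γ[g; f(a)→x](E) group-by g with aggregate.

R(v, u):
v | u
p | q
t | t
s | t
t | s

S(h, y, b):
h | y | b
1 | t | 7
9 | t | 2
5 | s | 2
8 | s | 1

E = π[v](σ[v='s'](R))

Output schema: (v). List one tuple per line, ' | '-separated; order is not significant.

Per-node cardinality:
  R → 4
  σ[v='s'](R) → 1
  π[v](σ[v='s'](R)) → 1

== RESULT ==
v
s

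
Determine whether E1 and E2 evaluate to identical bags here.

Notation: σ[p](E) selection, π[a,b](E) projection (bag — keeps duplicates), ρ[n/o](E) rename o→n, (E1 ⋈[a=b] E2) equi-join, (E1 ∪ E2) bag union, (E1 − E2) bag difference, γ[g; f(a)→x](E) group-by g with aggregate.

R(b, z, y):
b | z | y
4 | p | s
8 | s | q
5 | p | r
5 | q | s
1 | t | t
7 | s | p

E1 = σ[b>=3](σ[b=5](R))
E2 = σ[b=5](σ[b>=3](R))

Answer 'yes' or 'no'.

E1 stepwise |·|:
  R → 6
  σ[b=5](R) → 2
  σ[b>=3](σ[b=5](R)) → 2
E2 stepwise |·|:
  R → 6
  σ[b>=3](R) → 5
  σ[b=5](σ[b>=3](R)) → 2

E1 and E2 produce the same multiset:
b | z | y
5 | p | r
5 | q | s

yes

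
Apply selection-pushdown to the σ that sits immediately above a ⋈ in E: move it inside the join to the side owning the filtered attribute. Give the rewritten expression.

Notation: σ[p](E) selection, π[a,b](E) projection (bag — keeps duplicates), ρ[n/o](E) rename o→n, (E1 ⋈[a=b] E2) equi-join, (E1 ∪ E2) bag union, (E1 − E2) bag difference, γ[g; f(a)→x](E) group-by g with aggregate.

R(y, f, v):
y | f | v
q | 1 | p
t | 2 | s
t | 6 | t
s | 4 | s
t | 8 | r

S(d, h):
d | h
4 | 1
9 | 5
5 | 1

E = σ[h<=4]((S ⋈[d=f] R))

σ filters on h, owned by the left side.
E' = (σ[h<=4](S) ⋈[d=f] R)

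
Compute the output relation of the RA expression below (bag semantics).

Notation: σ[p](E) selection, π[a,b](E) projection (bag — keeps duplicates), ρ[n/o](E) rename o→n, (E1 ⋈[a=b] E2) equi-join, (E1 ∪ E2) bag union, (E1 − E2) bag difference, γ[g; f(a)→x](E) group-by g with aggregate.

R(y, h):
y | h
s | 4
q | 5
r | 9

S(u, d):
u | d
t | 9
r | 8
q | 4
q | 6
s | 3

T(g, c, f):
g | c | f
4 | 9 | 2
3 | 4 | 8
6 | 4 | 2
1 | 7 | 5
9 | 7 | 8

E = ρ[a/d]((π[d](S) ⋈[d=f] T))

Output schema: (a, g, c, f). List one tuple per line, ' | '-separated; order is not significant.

Per-node cardinality:
  S → 5
  π[d](S) → 5
  T → 5
  (π[d](S) ⋈[d=f] T) → 2
  ρ[a/d]((π[d](S) ⋈[d=f] T)) → 2

== RESULT ==
a | g | c | f
8 | 3 | 4 | 8
8 | 9 | 7 | 8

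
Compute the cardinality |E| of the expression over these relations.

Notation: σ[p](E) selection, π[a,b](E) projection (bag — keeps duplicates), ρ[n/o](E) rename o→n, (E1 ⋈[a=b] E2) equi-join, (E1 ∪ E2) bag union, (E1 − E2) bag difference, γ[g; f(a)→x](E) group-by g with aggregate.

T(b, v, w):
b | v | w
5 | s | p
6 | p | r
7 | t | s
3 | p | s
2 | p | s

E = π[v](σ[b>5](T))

Per-node cardinality:
  T → 5
  σ[b>5](T) → 2
  π[v](σ[b>5](T)) → 2

|E| = 2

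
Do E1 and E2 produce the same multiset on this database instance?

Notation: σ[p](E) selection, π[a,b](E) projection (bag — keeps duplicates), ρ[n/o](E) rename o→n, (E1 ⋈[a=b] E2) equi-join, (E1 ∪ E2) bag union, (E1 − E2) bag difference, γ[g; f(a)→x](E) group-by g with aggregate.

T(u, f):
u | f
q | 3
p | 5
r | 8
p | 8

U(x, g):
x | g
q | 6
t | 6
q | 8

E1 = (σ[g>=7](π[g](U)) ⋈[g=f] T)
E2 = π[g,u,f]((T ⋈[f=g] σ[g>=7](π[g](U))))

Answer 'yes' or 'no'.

E1 per-node cardinality:
  U → 3
  π[g](U) → 3
  σ[g>=7](π[g](U)) → 1
  T → 4
  (σ[g>=7](π[g](U)) ⋈[g=f] T) → 2
E2 per-node cardinality:
  T → 4
  U → 3
  π[g](U) → 3
  σ[g>=7](π[g](U)) → 1
  (T ⋈[f=g] σ[g>=7](π[g](U))) → 2
  π[g,u,f]((T ⋈[f=g] σ[g>=7](π[g](U)))) → 2

E1 and E2 produce the same multiset:
g | u | f
8 | p | 8
8 | r | 8

yes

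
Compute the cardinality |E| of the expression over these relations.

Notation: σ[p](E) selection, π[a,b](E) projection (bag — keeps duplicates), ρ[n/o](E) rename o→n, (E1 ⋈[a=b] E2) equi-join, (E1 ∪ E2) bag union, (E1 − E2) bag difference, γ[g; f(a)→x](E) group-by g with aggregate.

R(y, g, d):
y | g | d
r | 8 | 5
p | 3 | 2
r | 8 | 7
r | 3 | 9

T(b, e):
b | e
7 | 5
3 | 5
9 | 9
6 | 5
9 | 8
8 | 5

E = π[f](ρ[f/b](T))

Stepwise |·|:
  T → 6
  ρ[f/b](T) → 6
  π[f](ρ[f/b](T)) → 6

|E| = 6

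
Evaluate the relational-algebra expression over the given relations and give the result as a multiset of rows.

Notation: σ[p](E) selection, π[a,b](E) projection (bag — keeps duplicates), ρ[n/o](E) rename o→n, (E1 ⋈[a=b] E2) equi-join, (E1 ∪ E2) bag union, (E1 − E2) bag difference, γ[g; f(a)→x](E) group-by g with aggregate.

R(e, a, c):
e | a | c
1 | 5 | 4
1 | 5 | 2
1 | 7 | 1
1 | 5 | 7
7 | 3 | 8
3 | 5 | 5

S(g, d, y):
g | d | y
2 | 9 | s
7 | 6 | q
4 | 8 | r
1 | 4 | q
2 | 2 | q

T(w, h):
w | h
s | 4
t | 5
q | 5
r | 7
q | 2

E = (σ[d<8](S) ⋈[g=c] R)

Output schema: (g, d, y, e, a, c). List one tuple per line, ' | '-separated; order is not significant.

Subexpression sizes:
  S → 5
  σ[d<8](S) → 3
  R → 6
  (σ[d<8](S) ⋈[g=c] R) → 3

== RESULT ==
g | d | y | e | a | c
1 | 4 | q | 1 | 7 | 1
2 | 2 | q | 1 | 5 | 2
7 | 6 | q | 1 | 5 | 7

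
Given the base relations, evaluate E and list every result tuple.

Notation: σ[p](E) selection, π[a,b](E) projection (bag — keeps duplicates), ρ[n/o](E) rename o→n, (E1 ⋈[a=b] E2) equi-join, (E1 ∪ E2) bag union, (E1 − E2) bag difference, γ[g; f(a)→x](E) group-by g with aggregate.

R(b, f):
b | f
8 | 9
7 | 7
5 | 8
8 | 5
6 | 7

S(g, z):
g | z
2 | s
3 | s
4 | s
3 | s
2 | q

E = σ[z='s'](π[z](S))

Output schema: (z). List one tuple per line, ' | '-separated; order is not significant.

Stepwise |·|:
  S → 5
  π[z](S) → 5
  σ[z='s'](π[z](S)) → 4

== RESULT ==
z
s
s
s
s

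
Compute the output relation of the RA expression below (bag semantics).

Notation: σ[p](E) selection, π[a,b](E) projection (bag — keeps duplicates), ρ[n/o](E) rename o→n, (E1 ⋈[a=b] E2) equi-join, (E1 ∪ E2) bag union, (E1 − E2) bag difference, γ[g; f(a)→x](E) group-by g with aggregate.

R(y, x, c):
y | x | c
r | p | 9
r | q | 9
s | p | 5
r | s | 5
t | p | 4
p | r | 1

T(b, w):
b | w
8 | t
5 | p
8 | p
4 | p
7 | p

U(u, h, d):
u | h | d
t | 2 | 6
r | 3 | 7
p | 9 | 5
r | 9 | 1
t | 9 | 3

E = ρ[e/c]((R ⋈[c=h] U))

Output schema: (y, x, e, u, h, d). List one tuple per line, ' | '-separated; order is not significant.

Per-node cardinality:
  R → 6
  U → 5
  (R ⋈[c=h] U) → 6
  ρ[e/c]((R ⋈[c=h] U)) → 6

== RESULT ==
y | x | e | u | h | d
r | p | 9 | p | 9 | 5
r | p | 9 | r | 9 | 1
r | p | 9 | t | 9 | 3
r | q | 9 | p | 9 | 5
r | q | 9 | r | 9 | 1
r | q | 9 | t | 9 | 3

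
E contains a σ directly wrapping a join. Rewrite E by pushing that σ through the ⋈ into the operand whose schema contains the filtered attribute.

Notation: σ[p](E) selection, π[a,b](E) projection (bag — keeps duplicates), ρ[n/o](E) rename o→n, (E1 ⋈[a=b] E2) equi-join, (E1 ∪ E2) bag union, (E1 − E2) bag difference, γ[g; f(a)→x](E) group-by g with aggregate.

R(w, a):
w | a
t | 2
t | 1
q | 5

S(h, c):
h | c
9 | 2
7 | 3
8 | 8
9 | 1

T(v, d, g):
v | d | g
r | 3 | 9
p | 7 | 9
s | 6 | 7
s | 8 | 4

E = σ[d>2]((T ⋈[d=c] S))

σ filters on d, owned by the left side.
E' = (σ[d>2](T) ⋈[d=c] S)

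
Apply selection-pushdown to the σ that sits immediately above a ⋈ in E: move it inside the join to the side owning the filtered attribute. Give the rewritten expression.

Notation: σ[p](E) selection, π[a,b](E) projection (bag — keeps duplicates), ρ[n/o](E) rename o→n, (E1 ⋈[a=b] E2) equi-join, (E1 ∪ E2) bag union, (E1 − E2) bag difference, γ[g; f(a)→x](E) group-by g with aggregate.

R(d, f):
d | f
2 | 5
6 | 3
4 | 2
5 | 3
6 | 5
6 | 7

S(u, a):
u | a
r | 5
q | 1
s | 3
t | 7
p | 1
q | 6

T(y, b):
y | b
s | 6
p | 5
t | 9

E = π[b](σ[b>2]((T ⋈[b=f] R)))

σ filters on b, owned by the left side.
E' = π[b]((σ[b>2](T) ⋈[b=f] R))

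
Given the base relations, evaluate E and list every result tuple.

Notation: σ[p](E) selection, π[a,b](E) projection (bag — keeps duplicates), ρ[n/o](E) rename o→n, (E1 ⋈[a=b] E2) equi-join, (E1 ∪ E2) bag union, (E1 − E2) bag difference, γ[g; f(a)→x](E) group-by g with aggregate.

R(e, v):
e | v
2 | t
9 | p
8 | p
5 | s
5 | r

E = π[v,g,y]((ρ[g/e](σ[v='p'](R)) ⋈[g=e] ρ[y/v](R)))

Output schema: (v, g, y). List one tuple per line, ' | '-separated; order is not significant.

Subexpression sizes:
  R → 5
  σ[v='p'](R) → 2
  ρ[g/e](σ[v='p'](R)) → 2
  R → 5
  ρ[y/v](R) → 5
  (ρ[g/e](σ[v='p'](R)) ⋈[g=e] ρ[y/v](R)) → 2
  π[v,g,y]((ρ[g/e](σ[v='p'](R)) ⋈[g=e] ρ[y/v](R))) → 2

== RESULT ==
v | g | y
p | 8 | p
p | 9 | p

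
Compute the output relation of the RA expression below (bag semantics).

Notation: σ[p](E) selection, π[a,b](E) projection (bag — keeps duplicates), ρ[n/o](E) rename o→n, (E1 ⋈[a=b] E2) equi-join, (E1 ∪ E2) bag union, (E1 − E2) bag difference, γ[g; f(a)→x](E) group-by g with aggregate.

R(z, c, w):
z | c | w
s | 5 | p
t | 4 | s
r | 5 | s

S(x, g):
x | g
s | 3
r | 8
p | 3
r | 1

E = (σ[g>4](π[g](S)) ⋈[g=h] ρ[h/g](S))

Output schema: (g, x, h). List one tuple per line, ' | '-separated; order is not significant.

Row counts bottom-up:
  S → 4
  π[g](S) → 4
  σ[g>4](π[g](S)) → 1
  S → 4
  ρ[h/g](S) → 4
  (σ[g>4](π[g](S)) ⋈[g=h] ρ[h/g](S)) → 1

== RESULT ==
g | x | h
8 | r | 8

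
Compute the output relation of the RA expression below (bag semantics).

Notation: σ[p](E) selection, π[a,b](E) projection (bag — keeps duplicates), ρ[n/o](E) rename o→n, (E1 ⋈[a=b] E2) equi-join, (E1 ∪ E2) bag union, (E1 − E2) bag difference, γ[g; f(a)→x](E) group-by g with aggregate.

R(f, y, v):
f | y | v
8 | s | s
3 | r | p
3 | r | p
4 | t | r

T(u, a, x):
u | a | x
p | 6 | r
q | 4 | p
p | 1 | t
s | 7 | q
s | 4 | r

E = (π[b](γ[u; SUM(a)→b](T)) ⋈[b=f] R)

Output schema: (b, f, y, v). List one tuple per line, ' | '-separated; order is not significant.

Per-node cardinality:
  T → 5
  γ[u; SUM(a)→b](T) → 3
  π[b](γ[u; SUM(a)→b](T)) → 3
  R → 4
  (π[b](γ[u; SUM(a)→b](T)) ⋈[b=f] R) → 1

== RESULT ==
b | f | y | v
4 | 4 | t | r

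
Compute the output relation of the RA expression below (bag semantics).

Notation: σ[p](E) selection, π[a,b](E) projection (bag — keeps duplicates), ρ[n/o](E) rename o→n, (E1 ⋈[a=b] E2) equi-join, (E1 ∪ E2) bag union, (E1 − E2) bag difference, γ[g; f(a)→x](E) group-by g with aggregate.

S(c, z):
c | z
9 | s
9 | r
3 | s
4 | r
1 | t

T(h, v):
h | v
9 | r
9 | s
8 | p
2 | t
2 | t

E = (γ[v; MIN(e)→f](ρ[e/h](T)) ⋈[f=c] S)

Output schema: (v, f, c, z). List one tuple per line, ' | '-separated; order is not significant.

Stepwise |·|:
  T → 5
  ρ[e/h](T) → 5
  γ[v; MIN(e)→f](ρ[e/h](T)) → 4
  S → 5
  (γ[v; MIN(e)→f](ρ[e/h](T)) ⋈[f=c] S) → 4

== RESULT ==
v | f | c | z
r | 9 | 9 | r
r | 9 | 9 | s
s | 9 | 9 | r
s | 9 | 9 | s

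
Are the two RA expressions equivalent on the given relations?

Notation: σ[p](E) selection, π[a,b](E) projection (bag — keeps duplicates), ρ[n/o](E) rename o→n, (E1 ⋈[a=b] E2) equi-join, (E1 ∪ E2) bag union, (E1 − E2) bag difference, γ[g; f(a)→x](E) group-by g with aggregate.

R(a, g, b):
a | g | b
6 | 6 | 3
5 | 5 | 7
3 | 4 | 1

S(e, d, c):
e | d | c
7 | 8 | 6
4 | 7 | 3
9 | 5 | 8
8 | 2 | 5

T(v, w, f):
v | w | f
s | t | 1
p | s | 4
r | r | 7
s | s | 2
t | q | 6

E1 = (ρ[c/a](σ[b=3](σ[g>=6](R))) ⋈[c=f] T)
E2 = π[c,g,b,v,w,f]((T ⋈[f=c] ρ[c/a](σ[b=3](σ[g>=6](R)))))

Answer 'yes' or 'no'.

E1 subexpression sizes:
  R → 3
  σ[g>=6](R) → 1
  σ[b=3](σ[g>=6](R)) → 1
  ρ[c/a](σ[b=3](σ[g>=6](R))) → 1
  T → 5
  (ρ[c/a](σ[b=3](σ[g>=6](R))) ⋈[c=f] T) → 1
E2 subexpression sizes:
  T → 5
  R → 3
  σ[g>=6](R) → 1
  σ[b=3](σ[g>=6](R)) → 1
  ρ[c/a](σ[b=3](σ[g>=6](R))) → 1
  (T ⋈[f=c] ρ[c/a](σ[b=3](σ[g>=6](R)))) → 1
  π[c,g,b,v,w,f]((T ⋈[f=c] ρ[c/a](σ[b=3](σ[g>=6](R))))) → 1

E1 and E2 produce the same multiset:
c | g | b | v | w | f
6 | 6 | 3 | t | q | 6

yes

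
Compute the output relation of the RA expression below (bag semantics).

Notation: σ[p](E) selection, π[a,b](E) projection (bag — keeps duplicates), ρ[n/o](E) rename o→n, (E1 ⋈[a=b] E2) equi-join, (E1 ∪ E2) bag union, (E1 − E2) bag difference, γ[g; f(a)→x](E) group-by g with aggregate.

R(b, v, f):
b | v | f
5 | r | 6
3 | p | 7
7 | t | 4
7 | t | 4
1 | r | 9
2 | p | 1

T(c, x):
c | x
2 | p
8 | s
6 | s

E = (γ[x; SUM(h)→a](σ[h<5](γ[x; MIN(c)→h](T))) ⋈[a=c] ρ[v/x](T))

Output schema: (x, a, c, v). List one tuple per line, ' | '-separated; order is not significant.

Subexpression sizes:
  T → 3
  γ[x; MIN(c)→h](T) → 2
  σ[h<5](γ[x; MIN(c)→h](T)) → 1
  γ[x; SUM(h)→a](σ[h<5](γ[x; MIN(c)→h](T))) → 1
  T → 3
  ρ[v/x](T) → 3
  (γ[x; SUM(h)→a](σ[h<5](γ[x; MIN(c)→h](T))) ⋈[a=c] ρ[v/x](T)) → 1

== RESULT ==
x | a | c | v
p | 2 | 2 | p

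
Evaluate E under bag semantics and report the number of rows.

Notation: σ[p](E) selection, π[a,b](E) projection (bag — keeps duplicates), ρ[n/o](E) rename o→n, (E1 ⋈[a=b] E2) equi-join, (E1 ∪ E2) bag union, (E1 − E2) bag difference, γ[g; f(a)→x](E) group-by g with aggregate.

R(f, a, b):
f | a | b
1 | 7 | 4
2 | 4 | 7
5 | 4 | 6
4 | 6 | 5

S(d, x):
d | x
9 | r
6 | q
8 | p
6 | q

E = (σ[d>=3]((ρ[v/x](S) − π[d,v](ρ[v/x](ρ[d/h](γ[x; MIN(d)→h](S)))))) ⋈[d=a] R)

Subexpression sizes:
  S → 4
  ρ[v/x](S) → 4
  S → 4
  γ[x; MIN(d)→h](S) → 3
  ρ[d/h](γ[x; MIN(d)→h](S)) → 3
  ρ[v/x](ρ[d/h](γ[x; MIN(d)→h](S))) → 3
  π[d,v](ρ[v/x](ρ[d/h](γ[x; MIN(d)→h](S)))) → 3
  (ρ[v/x](S) − π[d,v](ρ[v/x](ρ[d/h](γ[x; MIN(d)→h](S))))) → 1
  σ[d>=3]((ρ[v/x](S) − π[d,v](ρ[v/x](ρ[d/h](γ[x; MIN(d)→h](S)))))) → 1
  R → 4
  (σ[d>=3]((ρ[v/x](S) − π[d,v](ρ[v/x](ρ[d/h](γ[x; MIN(d)→h](S)))))) ⋈[d=a] R) → 1

|E| = 1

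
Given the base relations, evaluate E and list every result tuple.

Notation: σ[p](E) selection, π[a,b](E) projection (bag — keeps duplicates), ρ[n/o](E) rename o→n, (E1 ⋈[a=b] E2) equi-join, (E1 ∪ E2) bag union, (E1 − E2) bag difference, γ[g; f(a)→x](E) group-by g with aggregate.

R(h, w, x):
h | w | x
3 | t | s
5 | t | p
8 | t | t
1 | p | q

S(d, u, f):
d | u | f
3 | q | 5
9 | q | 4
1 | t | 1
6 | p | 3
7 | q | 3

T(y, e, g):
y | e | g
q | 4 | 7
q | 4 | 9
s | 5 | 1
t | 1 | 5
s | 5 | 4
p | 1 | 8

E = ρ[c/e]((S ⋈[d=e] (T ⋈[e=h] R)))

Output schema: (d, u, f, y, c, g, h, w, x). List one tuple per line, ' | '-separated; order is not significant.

Stepwise |·|:
  S → 5
  T → 6
  R → 4
  (T ⋈[e=h] R) → 4
  (S ⋈[d=e] (T ⋈[e=h] R)) → 2
  ρ[c/e]((S ⋈[d=e] (T ⋈[e=h] R))) → 2

== RESULT ==
d | u | f | y | c | g | h | w | x
1 | t | 1 | p | 1 | 8 | 1 | p | q
1 | t | 1 | t | 1 | 5 | 1 | p | q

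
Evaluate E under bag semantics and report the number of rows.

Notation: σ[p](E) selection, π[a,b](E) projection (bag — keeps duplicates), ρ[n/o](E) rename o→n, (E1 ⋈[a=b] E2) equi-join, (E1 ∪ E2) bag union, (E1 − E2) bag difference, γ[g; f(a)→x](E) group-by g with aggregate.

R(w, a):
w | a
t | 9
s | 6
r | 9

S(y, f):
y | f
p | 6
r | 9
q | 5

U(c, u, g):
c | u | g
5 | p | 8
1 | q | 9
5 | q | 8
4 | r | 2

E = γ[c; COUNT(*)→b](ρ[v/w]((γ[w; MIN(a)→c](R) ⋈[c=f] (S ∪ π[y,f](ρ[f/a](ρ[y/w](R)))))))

Subexpression sizes:
  R → 3
  γ[w; MIN(a)→c](R) → 3
  S → 3
  R → 3
  ρ[y/w](R) → 3
  ρ[f/a](ρ[y/w](R)) → 3
  π[y,f](ρ[f/a](ρ[y/w](R))) → 3
  (S ∪ π[y,f](ρ[f/a](ρ[y/w](R)))) → 6
  (γ[w; MIN(a)→c](R) ⋈[c=f] (S ∪ π[y,f](ρ[f/a](ρ[y/w](R))))) → 8
  ρ[v/w]((γ[w; MIN(a)→c](R) ⋈[c=f] (S ∪ π[y,f](ρ[f/a](ρ[y/w](R)))))) → 8
  γ[c; COUNT(*)→b](ρ[v/w]((γ[w; MIN(a)→c](R) ⋈[c=f] (S ∪ π[y,f](ρ[f/a](ρ[y/w](R))))))) → 2

|E| = 2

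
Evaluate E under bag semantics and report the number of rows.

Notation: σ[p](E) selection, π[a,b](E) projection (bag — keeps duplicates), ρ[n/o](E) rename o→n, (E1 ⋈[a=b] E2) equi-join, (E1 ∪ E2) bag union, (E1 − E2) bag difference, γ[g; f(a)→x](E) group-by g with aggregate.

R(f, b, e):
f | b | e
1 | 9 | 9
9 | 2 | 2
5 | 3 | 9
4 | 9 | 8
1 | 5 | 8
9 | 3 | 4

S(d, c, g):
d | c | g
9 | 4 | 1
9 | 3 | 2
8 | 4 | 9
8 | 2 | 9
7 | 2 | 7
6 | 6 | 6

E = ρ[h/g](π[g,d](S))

Row counts bottom-up:
  S → 6
  π[g,d](S) → 6
  ρ[h/g](π[g,d](S)) → 6

|E| = 6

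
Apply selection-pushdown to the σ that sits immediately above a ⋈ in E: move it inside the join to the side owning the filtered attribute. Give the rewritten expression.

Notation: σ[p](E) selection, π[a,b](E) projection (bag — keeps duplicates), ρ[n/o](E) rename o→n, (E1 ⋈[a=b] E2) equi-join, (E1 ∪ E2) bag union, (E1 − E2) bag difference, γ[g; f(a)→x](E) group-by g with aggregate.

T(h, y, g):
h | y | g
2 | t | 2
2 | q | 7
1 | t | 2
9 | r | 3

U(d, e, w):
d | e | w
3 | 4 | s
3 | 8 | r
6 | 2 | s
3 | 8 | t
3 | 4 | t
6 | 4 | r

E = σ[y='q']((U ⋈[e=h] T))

σ filters on y, owned by the right side.
E' = (U ⋈[e=h] σ[y='q'](T))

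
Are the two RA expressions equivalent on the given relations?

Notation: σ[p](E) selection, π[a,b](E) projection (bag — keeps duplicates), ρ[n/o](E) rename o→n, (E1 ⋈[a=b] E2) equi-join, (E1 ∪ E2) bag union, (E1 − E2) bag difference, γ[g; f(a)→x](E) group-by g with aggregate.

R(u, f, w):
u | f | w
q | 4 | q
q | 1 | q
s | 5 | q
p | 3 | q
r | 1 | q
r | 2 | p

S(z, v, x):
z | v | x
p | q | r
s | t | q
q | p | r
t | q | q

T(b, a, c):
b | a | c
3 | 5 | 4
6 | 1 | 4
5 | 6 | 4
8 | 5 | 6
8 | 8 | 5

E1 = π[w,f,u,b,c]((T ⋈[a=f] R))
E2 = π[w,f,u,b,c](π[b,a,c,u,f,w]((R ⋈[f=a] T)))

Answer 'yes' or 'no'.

E1 row counts bottom-up:
  T → 5
  R → 6
  (T ⋈[a=f] R) → 4
  π[w,f,u,b,c]((T ⋈[a=f] R)) → 4
E2 row counts bottom-up:
  R → 6
  T → 5
  (R ⋈[f=a] T) → 4
  π[b,a,c,u,f,w]((R ⋈[f=a] T)) → 4
  π[w,f,u,b,c](π[b,a,c,u,f,w]((R ⋈[f=a] T))) → 4

E1 and E2 produce the same multiset:
w | f | u | b | c
q | 1 | q | 6 | 4
q | 1 | r | 6 | 4
q | 5 | s | 3 | 4
q | 5 | s | 8 | 6

yes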